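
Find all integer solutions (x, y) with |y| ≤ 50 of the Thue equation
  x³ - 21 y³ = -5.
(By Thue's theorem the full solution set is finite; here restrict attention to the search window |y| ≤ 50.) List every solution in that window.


The equation is x³ - 21y³ = -5. For fixed y, x³ = 21·y³ − 5, so a solution requires the RHS to be a perfect cube.
Strategy: iterate y from -50 to 50, compute RHS = 21·y³ − 5, and check whether it is a (positive or negative) perfect cube.
Check small values of y:
  y = 0: RHS = -5 is not a perfect cube.
  y = 1: RHS = 16 is not a perfect cube.
  y = -1: RHS = -26 is not a perfect cube.
  y = 2: RHS = 163 is not a perfect cube.
  y = -2: RHS = -173 is not a perfect cube.
  y = 3: RHS = 562 is not a perfect cube.
  y = -3: RHS = -572 is not a perfect cube.
Continuing the search up to |y| = 50 finds no solutions either.
No (x, y) in the scanned range satisfies the equation.

No integer solutions with |y| ≤ 50.


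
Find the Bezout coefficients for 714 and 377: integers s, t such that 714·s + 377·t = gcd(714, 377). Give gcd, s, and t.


Euclidean algorithm on (714, 377) — divide until remainder is 0:
  714 = 1 · 377 + 337
  377 = 1 · 337 + 40
  337 = 8 · 40 + 17
  40 = 2 · 17 + 6
  17 = 2 · 6 + 5
  6 = 1 · 5 + 1
  5 = 5 · 1 + 0
gcd(714, 377) = 1.
Track Bezout coefficients alongside the remainders: start with r₀ = 714 = a·1 + b·0 (s = 1, t = 0) and r₁ = 377 = a·0 + b·1 (s = 0, t = 1); each new remainder r_{k+1} = r_{k-1} − q_k·r_k inherits s_{k+1} = s_{k-1} − q_k·s_k, t_{k+1} = t_{k-1} − q_k·t_k, so r_k = a·s_k + b·t_k at every step:
  q = 1: r = 337, s = 1 − 1·0 = 1, t = 0 − 1·1 = -1  (check: 714·1 + 377·(-1) = 337)
  q = 1: r = 40, s = 0 − 1·1 = -1, t = 1 − 1·(-1) = 2  (check: 714·(-1) + 377·2 = 40)
  q = 8: r = 17, s = 1 − 8·(-1) = 9, t = -1 − 8·2 = -17  (check: 714·9 + 377·(-17) = 17)
  q = 2: r = 6, s = -1 − 2·9 = -19, t = 2 − 2·(-17) = 36  (check: 714·(-19) + 377·36 = 6)
  q = 2: r = 5, s = 9 − 2·(-19) = 47, t = -17 − 2·36 = -89  (check: 714·47 + 377·(-89) = 5)
  q = 1: r = 1, s = -19 − 1·47 = -66, t = 36 − 1·(-89) = 125  (check: 714·(-66) + 377·125 = 1)
The row with r = 1 (the gcd) gives the Bezout coefficients s = -66, t = 125.
Result: 714 · (-66) + 377 · (125) = 1.

gcd(714, 377) = 1; s = -66, t = 125 (check: 714·(-66) + 377·125 = 1).


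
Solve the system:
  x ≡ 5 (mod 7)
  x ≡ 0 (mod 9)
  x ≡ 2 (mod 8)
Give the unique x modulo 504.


Moduli 7, 9, 8 are pairwise coprime; by CRT there is a unique solution modulo M = 7 · 9 · 8 = 504.
Solve pairwise, accumulating the modulus:
  Start with x ≡ 5 (mod 7).
  Combine with x ≡ 0 (mod 9): since gcd(7, 9) = 1, we get a unique residue mod 63.
    Write x = 5 + 7·t and substitute into x ≡ 0 (mod 9): 7·t ≡ 0 − 5 = -5 (mod 9).
    Reduce coefficients mod 9: 7·t ≡ 4 (mod 9).
    The inverse of 7 mod 9 is 4 (since 7·4 = 28 = 3·9 + 1), so t ≡ 4·4 = 16 ≡ 7 (mod 9).
    Then x = 5 + 7·7 = 54, valid modulo lcm(7, 9) = 63: x ≡ 54 (mod 63).
  Combine with x ≡ 2 (mod 8): since gcd(63, 8) = 1, we get a unique residue mod 504.
    Write x = 54 + 63·t and substitute into x ≡ 2 (mod 8): 63·t ≡ 2 − 54 = -52 (mod 8).
    Reduce coefficients mod 8: 7·t ≡ 4 (mod 8).
    The inverse of 7 mod 8 is 7 (since 7·7 = 49 = 6·8 + 1), so t ≡ 7·4 = 28 ≡ 4 (mod 8).
    Then x = 54 + 63·4 = 306, valid modulo lcm(63, 8) = 504: x ≡ 306 (mod 504).
Verify: 306 mod 7 = 5 ✓, 306 mod 9 = 0 ✓, 306 mod 8 = 2 ✓.

x ≡ 306 (mod 504).


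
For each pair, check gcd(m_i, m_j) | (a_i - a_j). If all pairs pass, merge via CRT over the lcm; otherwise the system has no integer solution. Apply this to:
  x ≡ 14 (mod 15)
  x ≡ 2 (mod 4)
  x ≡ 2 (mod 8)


Moduli 15, 4, 8 are not pairwise coprime, so CRT works modulo lcm(m_i) when all pairwise compatibility conditions hold.
Pairwise compatibility: gcd(m_i, m_j) must divide a_i - a_j for every pair.
Merge one congruence at a time:
  Start: x ≡ 14 (mod 15).
  Combine with x ≡ 2 (mod 4): gcd(15, 4) = 1; 2 - 14 = -12, which IS divisible by 1, so compatible.
    Write x = 14 + 15·t and substitute into x ≡ 2 (mod 4): 15·t ≡ 2 − 14 = -12 (mod 4).
    Reduce coefficients mod 4: 3·t ≡ 0 (mod 4).
    The inverse of 3 mod 4 is 3 (since 3·3 = 9 = 2·4 + 1), so t ≡ 3·0 = 0 ≡ 0 (mod 4).
    Then x = 14 + 15·0 = 14, valid modulo lcm(15, 4) = 60: x ≡ 14 (mod 60).
  Combine with x ≡ 2 (mod 8): gcd(60, 8) = 4; 2 - 14 = -12, which IS divisible by 4, so compatible.
    Write x = 14 + 60·t and substitute into x ≡ 2 (mod 8): 60·t ≡ 2 − 14 = -12 (mod 8).
    Divide the congruence (and modulus) by g = 4: 15·t ≡ -3 (mod 2).
    Reduce coefficients mod 2: 1·t ≡ 1 (mod 2).
    So t ≡ 1 (mod 2).
    Then x = 14 + 60·1 = 74, valid modulo lcm(60, 8) = 120: x ≡ 74 (mod 120).
Verify: 74 mod 15 = 14, 74 mod 4 = 2, 74 mod 8 = 2.

x ≡ 74 (mod 120).


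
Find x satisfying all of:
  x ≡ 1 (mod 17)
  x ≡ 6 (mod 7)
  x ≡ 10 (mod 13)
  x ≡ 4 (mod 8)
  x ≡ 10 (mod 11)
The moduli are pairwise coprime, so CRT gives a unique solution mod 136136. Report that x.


Product of moduli M = 17 · 7 · 13 · 8 · 11 = 136136.
Merge one congruence at a time:
  Start: x ≡ 1 (mod 17).
  Combine with x ≡ 6 (mod 7); new modulus lcm = 119.
    Write x = 1 + 17·t and substitute into x ≡ 6 (mod 7): 17·t ≡ 6 − 1 = 5 (mod 7).
    Reduce coefficients mod 7: 3·t ≡ 5 (mod 7).
    The inverse of 3 mod 7 is 5 (since 3·5 = 15 = 2·7 + 1), so t ≡ 5·5 = 25 ≡ 4 (mod 7).
    Then x = 1 + 17·4 = 69, valid modulo lcm(17, 7) = 119: x ≡ 69 (mod 119).
  Combine with x ≡ 10 (mod 13); new modulus lcm = 1547.
    Write x = 69 + 119·t and substitute into x ≡ 10 (mod 13): 119·t ≡ 10 − 69 = -59 (mod 13).
    Reduce coefficients mod 13: 2·t ≡ 6 (mod 13).
    The inverse of 2 mod 13 is 7 (since 2·7 = 14 = 1·13 + 1), so t ≡ 7·6 = 42 ≡ 3 (mod 13).
    Then x = 69 + 119·3 = 426, valid modulo lcm(119, 13) = 1547: x ≡ 426 (mod 1547).
  Combine with x ≡ 4 (mod 8); new modulus lcm = 12376.
    Write x = 426 + 1547·t and substitute into x ≡ 4 (mod 8): 1547·t ≡ 4 − 426 = -422 (mod 8).
    Reduce coefficients mod 8: 3·t ≡ 2 (mod 8).
    The inverse of 3 mod 8 is 3 (since 3·3 = 9 = 1·8 + 1), so t ≡ 3·2 = 6 ≡ 6 (mod 8).
    Then x = 426 + 1547·6 = 9708, valid modulo lcm(1547, 8) = 12376: x ≡ 9708 (mod 12376).
  Combine with x ≡ 10 (mod 11); new modulus lcm = 136136.
    Write x = 9708 + 12376·t and substitute into x ≡ 10 (mod 11): 12376·t ≡ 10 − 9708 = -9698 (mod 11).
    Reduce coefficients mod 11: 1·t ≡ 4 (mod 11).
    So t ≡ 4 (mod 11).
    Then x = 9708 + 12376·4 = 59212, valid modulo lcm(12376, 11) = 136136: x ≡ 59212 (mod 136136).
Verify against each original: 59212 mod 17 = 1, 59212 mod 7 = 6, 59212 mod 13 = 10, 59212 mod 8 = 4, 59212 mod 11 = 10.

x ≡ 59212 (mod 136136).


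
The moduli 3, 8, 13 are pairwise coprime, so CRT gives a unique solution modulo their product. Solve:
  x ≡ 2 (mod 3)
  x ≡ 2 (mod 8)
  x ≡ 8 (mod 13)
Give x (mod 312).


Moduli 3, 8, 13 are pairwise coprime; by CRT there is a unique solution modulo M = 3 · 8 · 13 = 312.
Solve pairwise, accumulating the modulus:
  Start with x ≡ 2 (mod 3).
  Combine with x ≡ 2 (mod 8): since gcd(3, 8) = 1, we get a unique residue mod 24.
    Write x = 2 + 3·t and substitute into x ≡ 2 (mod 8): 3·t ≡ 2 − 2 = 0 (mod 8).
    The inverse of 3 mod 8 is 3 (since 3·3 = 9 = 1·8 + 1), so t ≡ 3·0 = 0 ≡ 0 (mod 8).
    Then x = 2 + 3·0 = 2, valid modulo lcm(3, 8) = 24: x ≡ 2 (mod 24).
  Combine with x ≡ 8 (mod 13): since gcd(24, 13) = 1, we get a unique residue mod 312.
    Write x = 2 + 24·t and substitute into x ≡ 8 (mod 13): 24·t ≡ 8 − 2 = 6 (mod 13).
    Reduce coefficients mod 13: 11·t ≡ 6 (mod 13).
    The inverse of 11 mod 13 is 6 (since 11·6 = 66 = 5·13 + 1), so t ≡ 6·6 = 36 ≡ 10 (mod 13).
    Then x = 2 + 24·10 = 242, valid modulo lcm(24, 13) = 312: x ≡ 242 (mod 312).
Verify: 242 mod 3 = 2 ✓, 242 mod 8 = 2 ✓, 242 mod 13 = 8 ✓.

x ≡ 242 (mod 312).


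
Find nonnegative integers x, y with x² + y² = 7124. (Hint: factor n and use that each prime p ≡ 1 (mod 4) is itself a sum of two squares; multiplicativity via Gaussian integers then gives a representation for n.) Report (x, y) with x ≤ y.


Step 1: Factor n = 7124 = 2^2 · 13 · 137.
Step 2: Check the mod-4 condition on each prime factor: 2 = 2 (special); 13 ≡ 1 (mod 4), exponent 1; 137 ≡ 1 (mod 4), exponent 1.
All primes ≡ 3 (mod 4) appear to even exponent (or don't appear), so by the two-squares theorem n IS expressible as a sum of two squares.
Step 3: Build a representation. Group n = k² · m with k = 2 and m = 13 · 137 = 1781 (a product of primes ≡ 1 (mod 4)); a representation of m scales to one of n via (k·x)² + (k·y)² = k²(x² + y²). Each prime p ≡ 1 (mod 4) is itself a sum of two squares; find a² by testing p − a² for a perfect square:
  13: 13 − 1² = 12, 13 − 2² = 9 = 3² ⇒ 13 = 2² + 3².
  137: 137 − 1² = 136, 137 − 2² = 133, 137 − 3² = 128, 137 − 4² = 121 = 11² ⇒ 137 = 4² + 11².
  Combine using the Brahmagupta–Fibonacci identity (a² + b²)(c² + d²) = (ac − bd)² + (ad + bc)² = (ac + bd)² + (ad − bc)²:
  13 · 137 = 1781: from (2² + 3²)(4² + 11²), take (2·4 − 3·11, 2·11 + 3·4) = (8 − 33, 22 + 12) = (-25, 34); dropping signs (only squares matter) gives (25, 34); check 25² + 34² = 625 + 1156 = 1781 ✓.
  Scale by k = 2: (2·25, 2·34) = (50, 68).
Step 4: Order so x ≤ y and verify: 50² + 68² = 2500 + 4624 = 7124 = n. ✓

n = 7124 = 50² + 68² (one valid representation with x ≤ y).


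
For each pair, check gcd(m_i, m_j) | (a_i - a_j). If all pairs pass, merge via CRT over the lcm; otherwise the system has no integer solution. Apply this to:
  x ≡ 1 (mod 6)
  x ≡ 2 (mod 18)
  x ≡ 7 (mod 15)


Moduli 6, 18, 15 are not pairwise coprime, so CRT works modulo lcm(m_i) when all pairwise compatibility conditions hold.
Pairwise compatibility: gcd(m_i, m_j) must divide a_i - a_j for every pair.
Merge one congruence at a time:
  Start: x ≡ 1 (mod 6).
  Combine with x ≡ 2 (mod 18): gcd(6, 18) = 6, and 2 - 1 = 1 is NOT divisible by 6.
    ⇒ system is inconsistent (no integer solution).

No solution (the system is inconsistent).


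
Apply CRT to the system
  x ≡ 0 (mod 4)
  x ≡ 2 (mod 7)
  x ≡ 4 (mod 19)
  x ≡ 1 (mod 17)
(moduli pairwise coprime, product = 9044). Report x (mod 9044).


Product of moduli M = 4 · 7 · 19 · 17 = 9044.
Merge one congruence at a time:
  Start: x ≡ 0 (mod 4).
  Combine with x ≡ 2 (mod 7); new modulus lcm = 28.
    Write x = 0 + 4·t and substitute into x ≡ 2 (mod 7): 4·t ≡ 2 − 0 = 2 (mod 7).
    The inverse of 4 mod 7 is 2 (since 4·2 = 8 = 1·7 + 1), so t ≡ 2·2 = 4 ≡ 4 (mod 7).
    Then x = 0 + 4·4 = 16, valid modulo lcm(4, 7) = 28: x ≡ 16 (mod 28).
  Combine with x ≡ 4 (mod 19); new modulus lcm = 532.
    Write x = 16 + 28·t and substitute into x ≡ 4 (mod 19): 28·t ≡ 4 − 16 = -12 (mod 19).
    Reduce coefficients mod 19: 9·t ≡ 7 (mod 19).
    The inverse of 9 mod 19 is 17 (since 9·17 = 153 = 8·19 + 1), so t ≡ 17·7 = 119 ≡ 5 (mod 19).
    Then x = 16 + 28·5 = 156, valid modulo lcm(28, 19) = 532: x ≡ 156 (mod 532).
  Combine with x ≡ 1 (mod 17); new modulus lcm = 9044.
    Write x = 156 + 532·t and substitute into x ≡ 1 (mod 17): 532·t ≡ 1 − 156 = -155 (mod 17).
    Reduce coefficients mod 17: 5·t ≡ 15 (mod 17).
    The inverse of 5 mod 17 is 7 (since 5·7 = 35 = 2·17 + 1), so t ≡ 7·15 = 105 ≡ 3 (mod 17).
    Then x = 156 + 532·3 = 1752, valid modulo lcm(532, 17) = 9044: x ≡ 1752 (mod 9044).
Verify against each original: 1752 mod 4 = 0, 1752 mod 7 = 2, 1752 mod 19 = 4, 1752 mod 17 = 1.

x ≡ 1752 (mod 9044).


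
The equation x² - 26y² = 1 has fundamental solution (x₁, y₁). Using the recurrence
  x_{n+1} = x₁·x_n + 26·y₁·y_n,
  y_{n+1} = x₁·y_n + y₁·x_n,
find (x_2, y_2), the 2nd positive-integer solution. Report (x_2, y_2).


Step 1: Find the fundamental solution (x₁, y₁) of x² - 26y² = 1.
  Expand √26 as a continued fraction. a₀ = ⌊√26⌋ = 5; iterate m_{k+1} = d_k·a_k − m_k, d_{k+1} = (26 − m_{k+1}²)/d_k, a_{k+1} = ⌊(a₀ + m_{k+1})/d_{k+1}⌋ (starting m₀ = 0, d₀ = 1), with convergents p_k = a_k·p_{k-1} + p_{k-2}, q_k = a_k·q_{k-1} + q_{k-2} (p₋₁ = 1, q₋₁ = 0):
  k = 0: a₀ = 5; p₀/q₀ = 5/1; p₀² − 26·q₀² = 25 − 26 = -1.
  k = 1: m = 5, d = 1, a = ⌊(5 + 5)/1⌋ = 10; p/q = (10·5 + 1)/(10·1 + 0) = 51/10; p² − 26·q² = 2601 − 2600 = 1.
  The first convergent with p² − 26·q² = 1 gives the fundamental solution (x₁, y₁) = (51, 10).
Step 2: Apply the recurrence (x_{n+1}, y_{n+1}) = (x₁x_n + 26y₁y_n, x₁y_n + y₁x_n) repeatedly.
  From (x_1, y_1) = (51, 10): x_2 = 51·51 + 26·10·10 = 5201; y_2 = 51·10 + 10·51 = 1020.
Step 3: Verify x_2² - 26·y_2² = 27050401 - 27050400 = 1 (should be 1). ✓

(x_1, y_1) = (51, 10); (x_2, y_2) = (5201, 1020).


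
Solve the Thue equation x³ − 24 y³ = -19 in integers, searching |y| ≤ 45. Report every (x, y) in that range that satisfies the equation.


The equation is x³ - 24y³ = -19. For fixed y, x³ = 24·y³ − 19, so a solution requires the RHS to be a perfect cube.
Strategy: iterate y from -45 to 45, compute RHS = 24·y³ − 19, and check whether it is a (positive or negative) perfect cube.
Check small values of y:
  y = 0: RHS = -19 is not a perfect cube.
  y = 1: RHS = 5 is not a perfect cube.
  y = -1: RHS = -43 is not a perfect cube.
  y = 2: RHS = 173 is not a perfect cube.
  y = -2: RHS = -211 is not a perfect cube.
  y = 3: RHS = 629 is not a perfect cube.
  y = -3: RHS = -667 is not a perfect cube.
Continuing the search up to |y| = 45 finds no solutions either.
No (x, y) in the scanned range satisfies the equation.

No integer solutions with |y| ≤ 45.


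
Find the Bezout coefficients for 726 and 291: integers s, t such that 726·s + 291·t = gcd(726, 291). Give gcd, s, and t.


Euclidean algorithm on (726, 291) — divide until remainder is 0:
  726 = 2 · 291 + 144
  291 = 2 · 144 + 3
  144 = 48 · 3 + 0
gcd(726, 291) = 3.
Track Bezout coefficients alongside the remainders: start with r₀ = 726 = a·1 + b·0 (s = 1, t = 0) and r₁ = 291 = a·0 + b·1 (s = 0, t = 1); each new remainder r_{k+1} = r_{k-1} − q_k·r_k inherits s_{k+1} = s_{k-1} − q_k·s_k, t_{k+1} = t_{k-1} − q_k·t_k, so r_k = a·s_k + b·t_k at every step:
  q = 2: r = 144, s = 1 − 2·0 = 1, t = 0 − 2·1 = -2  (check: 726·1 + 291·(-2) = 144)
  q = 2: r = 3, s = 0 − 2·1 = -2, t = 1 − 2·(-2) = 5  (check: 726·(-2) + 291·5 = 3)
The row with r = 3 (the gcd) gives the Bezout coefficients s = -2, t = 5.
Result: 726 · (-2) + 291 · (5) = 3.

gcd(726, 291) = 3; s = -2, t = 5 (check: 726·(-2) + 291·5 = 3).


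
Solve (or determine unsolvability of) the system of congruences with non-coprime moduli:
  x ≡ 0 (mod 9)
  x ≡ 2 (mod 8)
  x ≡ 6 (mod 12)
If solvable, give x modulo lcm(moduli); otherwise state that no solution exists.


Moduli 9, 8, 12 are not pairwise coprime, so CRT works modulo lcm(m_i) when all pairwise compatibility conditions hold.
Pairwise compatibility: gcd(m_i, m_j) must divide a_i - a_j for every pair.
Merge one congruence at a time:
  Start: x ≡ 0 (mod 9).
  Combine with x ≡ 2 (mod 8): gcd(9, 8) = 1; 2 - 0 = 2, which IS divisible by 1, so compatible.
    Write x = 0 + 9·t and substitute into x ≡ 2 (mod 8): 9·t ≡ 2 − 0 = 2 (mod 8).
    Reduce coefficients mod 8: 1·t ≡ 2 (mod 8).
    So t ≡ 2 (mod 8).
    Then x = 0 + 9·2 = 18, valid modulo lcm(9, 8) = 72: x ≡ 18 (mod 72).
  Combine with x ≡ 6 (mod 12): gcd(72, 12) = 12; 6 - 18 = -12, which IS divisible by 12, so compatible.
    Write x = 18 + 72·t and substitute into x ≡ 6 (mod 12): 72·t ≡ 6 − 18 = -12 (mod 12).
    Divide the congruence (and modulus) by g = 12: 6·t ≡ -1 (mod 1).
    Modulo 1 every t works; take t = 0.
    Then x = 18 + 72·0 = 18, valid modulo lcm(72, 12) = 72: x ≡ 18 (mod 72).
Verify: 18 mod 9 = 0, 18 mod 8 = 2, 18 mod 12 = 6.

x ≡ 18 (mod 72).


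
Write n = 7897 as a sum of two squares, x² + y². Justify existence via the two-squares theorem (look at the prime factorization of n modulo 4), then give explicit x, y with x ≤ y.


Step 1: Factor n = 7897 = 53 · 149.
Step 2: Check the mod-4 condition on each prime factor: 53 ≡ 1 (mod 4), exponent 1; 149 ≡ 1 (mod 4), exponent 1.
All primes ≡ 3 (mod 4) appear to even exponent (or don't appear), so by the two-squares theorem n IS expressible as a sum of two squares.
Step 3: Build a representation. Here n = 53 · 149 is a product of primes ≡ 1 (mod 4). Each prime p ≡ 1 (mod 4) is itself a sum of two squares; find a² by testing p − a² for a perfect square:
  53: 53 − 1² = 52, 53 − 2² = 49 = 7² ⇒ 53 = 2² + 7².
  149: 149 − 1² = 148, 149 − 2² = 145, 149 − 3² = 140, 149 − 4² = 133, 149 − 5² = 124, 149 − 6² = 113, 149 − 7² = 100 = 10² ⇒ 149 = 7² + 10².
  Combine using the Brahmagupta–Fibonacci identity (a² + b²)(c² + d²) = (ac − bd)² + (ad + bc)² = (ac + bd)² + (ad − bc)²:
  53 · 149 = 7897: from (2² + 7²)(7² + 10²), take (2·7 − 7·10, 2·10 + 7·7) = (14 − 70, 20 + 49) = (-56, 69); dropping signs (only squares matter) gives (56, 69); check 56² + 69² = 3136 + 4761 = 7897 ✓.
Step 4: Order so x ≤ y and verify: 56² + 69² = 3136 + 4761 = 7897 = n. ✓

n = 7897 = 56² + 69² (one valid representation with x ≤ y).


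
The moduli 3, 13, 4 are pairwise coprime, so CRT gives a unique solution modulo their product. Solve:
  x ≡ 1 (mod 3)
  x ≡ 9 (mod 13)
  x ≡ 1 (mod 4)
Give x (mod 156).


Moduli 3, 13, 4 are pairwise coprime; by CRT there is a unique solution modulo M = 3 · 13 · 4 = 156.
Solve pairwise, accumulating the modulus:
  Start with x ≡ 1 (mod 3).
  Combine with x ≡ 9 (mod 13): since gcd(3, 13) = 1, we get a unique residue mod 39.
    Write x = 1 + 3·t and substitute into x ≡ 9 (mod 13): 3·t ≡ 9 − 1 = 8 (mod 13).
    The inverse of 3 mod 13 is 9 (since 3·9 = 27 = 2·13 + 1), so t ≡ 9·8 = 72 ≡ 7 (mod 13).
    Then x = 1 + 3·7 = 22, valid modulo lcm(3, 13) = 39: x ≡ 22 (mod 39).
  Combine with x ≡ 1 (mod 4): since gcd(39, 4) = 1, we get a unique residue mod 156.
    Write x = 22 + 39·t and substitute into x ≡ 1 (mod 4): 39·t ≡ 1 − 22 = -21 (mod 4).
    Reduce coefficients mod 4: 3·t ≡ 3 (mod 4).
    The inverse of 3 mod 4 is 3 (since 3·3 = 9 = 2·4 + 1), so t ≡ 3·3 = 9 ≡ 1 (mod 4).
    Then x = 22 + 39·1 = 61, valid modulo lcm(39, 4) = 156: x ≡ 61 (mod 156).
Verify: 61 mod 3 = 1 ✓, 61 mod 13 = 9 ✓, 61 mod 4 = 1 ✓.

x ≡ 61 (mod 156).


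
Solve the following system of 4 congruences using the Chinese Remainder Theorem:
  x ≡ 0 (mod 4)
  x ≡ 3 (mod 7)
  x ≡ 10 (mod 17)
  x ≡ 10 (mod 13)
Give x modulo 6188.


Product of moduli M = 4 · 7 · 17 · 13 = 6188.
Merge one congruence at a time:
  Start: x ≡ 0 (mod 4).
  Combine with x ≡ 3 (mod 7); new modulus lcm = 28.
    Write x = 0 + 4·t and substitute into x ≡ 3 (mod 7): 4·t ≡ 3 − 0 = 3 (mod 7).
    The inverse of 4 mod 7 is 2 (since 4·2 = 8 = 1·7 + 1), so t ≡ 2·3 = 6 ≡ 6 (mod 7).
    Then x = 0 + 4·6 = 24, valid modulo lcm(4, 7) = 28: x ≡ 24 (mod 28).
  Combine with x ≡ 10 (mod 17); new modulus lcm = 476.
    Write x = 24 + 28·t and substitute into x ≡ 10 (mod 17): 28·t ≡ 10 − 24 = -14 (mod 17).
    Reduce coefficients mod 17: 11·t ≡ 3 (mod 17).
    The inverse of 11 mod 17 is 14 (since 11·14 = 154 = 9·17 + 1), so t ≡ 14·3 = 42 ≡ 8 (mod 17).
    Then x = 24 + 28·8 = 248, valid modulo lcm(28, 17) = 476: x ≡ 248 (mod 476).
  Combine with x ≡ 10 (mod 13); new modulus lcm = 6188.
    Write x = 248 + 476·t and substitute into x ≡ 10 (mod 13): 476·t ≡ 10 − 248 = -238 (mod 13).
    Reduce coefficients mod 13: 8·t ≡ 9 (mod 13).
    The inverse of 8 mod 13 is 5 (since 8·5 = 40 = 3·13 + 1), so t ≡ 5·9 = 45 ≡ 6 (mod 13).
    Then x = 248 + 476·6 = 3104, valid modulo lcm(476, 13) = 6188: x ≡ 3104 (mod 6188).
Verify against each original: 3104 mod 4 = 0, 3104 mod 7 = 3, 3104 mod 17 = 10, 3104 mod 13 = 10.

x ≡ 3104 (mod 6188).


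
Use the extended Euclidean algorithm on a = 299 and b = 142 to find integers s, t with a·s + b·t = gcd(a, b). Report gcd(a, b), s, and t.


Euclidean algorithm on (299, 142) — divide until remainder is 0:
  299 = 2 · 142 + 15
  142 = 9 · 15 + 7
  15 = 2 · 7 + 1
  7 = 7 · 1 + 0
gcd(299, 142) = 1.
Track Bezout coefficients alongside the remainders: start with r₀ = 299 = a·1 + b·0 (s = 1, t = 0) and r₁ = 142 = a·0 + b·1 (s = 0, t = 1); each new remainder r_{k+1} = r_{k-1} − q_k·r_k inherits s_{k+1} = s_{k-1} − q_k·s_k, t_{k+1} = t_{k-1} − q_k·t_k, so r_k = a·s_k + b·t_k at every step:
  q = 2: r = 15, s = 1 − 2·0 = 1, t = 0 − 2·1 = -2  (check: 299·1 + 142·(-2) = 15)
  q = 9: r = 7, s = 0 − 9·1 = -9, t = 1 − 9·(-2) = 19  (check: 299·(-9) + 142·19 = 7)
  q = 2: r = 1, s = 1 − 2·(-9) = 19, t = -2 − 2·19 = -40  (check: 299·19 + 142·(-40) = 1)
The row with r = 1 (the gcd) gives the Bezout coefficients s = 19, t = -40.
Result: 299 · (19) + 142 · (-40) = 1.

gcd(299, 142) = 1; s = 19, t = -40 (check: 299·19 + 142·(-40) = 1).


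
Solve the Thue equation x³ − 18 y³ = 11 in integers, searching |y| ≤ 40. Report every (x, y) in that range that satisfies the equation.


The equation is x³ - 18y³ = 11. For fixed y, x³ = 18·y³ + 11, so a solution requires the RHS to be a perfect cube.
Strategy: iterate y from -40 to 40, compute RHS = 18·y³ + 11, and check whether it is a (positive or negative) perfect cube.
Check small values of y:
  y = 0: RHS = 11 is not a perfect cube.
  y = 1: RHS = 29 is not a perfect cube.
  y = -1: RHS = -7 is not a perfect cube.
  y = 2: RHS = 155 is not a perfect cube.
  y = -2: RHS = -133 is not a perfect cube.
  y = 3: RHS = 497 is not a perfect cube.
  y = -3: RHS = -475 is not a perfect cube.
Continuing the search up to |y| = 40 finds no solutions either.
No (x, y) in the scanned range satisfies the equation.

No integer solutions with |y| ≤ 40.


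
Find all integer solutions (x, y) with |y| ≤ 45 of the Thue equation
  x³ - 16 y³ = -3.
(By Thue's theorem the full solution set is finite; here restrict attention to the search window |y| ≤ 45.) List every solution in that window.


The equation is x³ - 16y³ = -3. For fixed y, x³ = 16·y³ − 3, so a solution requires the RHS to be a perfect cube.
Strategy: iterate y from -45 to 45, compute RHS = 16·y³ − 3, and check whether it is a (positive or negative) perfect cube.
Check small values of y:
  y = 0: RHS = -3 is not a perfect cube.
  y = 1: RHS = 13 is not a perfect cube.
  y = -1: RHS = -19 is not a perfect cube.
  y = 2: RHS = 125 = (5)³ ⇒ x = 5 works.
  y = -2: RHS = -131 is not a perfect cube.
  y = 3: RHS = 429 is not a perfect cube.
  y = -3: RHS = -435 is not a perfect cube.
Continuing the search up to |y| = 45 finds no further solutions beyond those listed.
Collected solutions: (5, 2).

Solutions (with |y| ≤ 45): (5, 2).


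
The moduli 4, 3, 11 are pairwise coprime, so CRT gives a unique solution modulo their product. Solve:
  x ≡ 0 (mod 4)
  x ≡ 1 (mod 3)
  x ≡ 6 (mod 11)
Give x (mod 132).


Moduli 4, 3, 11 are pairwise coprime; by CRT there is a unique solution modulo M = 4 · 3 · 11 = 132.
Solve pairwise, accumulating the modulus:
  Start with x ≡ 0 (mod 4).
  Combine with x ≡ 1 (mod 3): since gcd(4, 3) = 1, we get a unique residue mod 12.
    Write x = 0 + 4·t and substitute into x ≡ 1 (mod 3): 4·t ≡ 1 − 0 = 1 (mod 3).
    Reduce coefficients mod 3: 1·t ≡ 1 (mod 3).
    So t ≡ 1 (mod 3).
    Then x = 0 + 4·1 = 4, valid modulo lcm(4, 3) = 12: x ≡ 4 (mod 12).
  Combine with x ≡ 6 (mod 11): since gcd(12, 11) = 1, we get a unique residue mod 132.
    Write x = 4 + 12·t and substitute into x ≡ 6 (mod 11): 12·t ≡ 6 − 4 = 2 (mod 11).
    Reduce coefficients mod 11: 1·t ≡ 2 (mod 11).
    So t ≡ 2 (mod 11).
    Then x = 4 + 12·2 = 28, valid modulo lcm(12, 11) = 132: x ≡ 28 (mod 132).
Verify: 28 mod 4 = 0 ✓, 28 mod 3 = 1 ✓, 28 mod 11 = 6 ✓.

x ≡ 28 (mod 132).


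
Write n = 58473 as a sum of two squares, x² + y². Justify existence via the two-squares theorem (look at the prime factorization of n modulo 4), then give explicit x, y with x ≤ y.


Step 1: Factor n = 58473 = 3^2 · 73 · 89.
Step 2: Check the mod-4 condition on each prime factor: 3 ≡ 3 (mod 4), exponent 2 (must be even); 73 ≡ 1 (mod 4), exponent 1; 89 ≡ 1 (mod 4), exponent 1.
All primes ≡ 3 (mod 4) appear to even exponent (or don't appear), so by the two-squares theorem n IS expressible as a sum of two squares.
Step 3: Build a representation. Group n = k² · m with k = 3 and m = 73 · 89 = 6497 (a product of primes ≡ 1 (mod 4)); a representation of m scales to one of n via (k·x)² + (k·y)² = k²(x² + y²). Each prime p ≡ 1 (mod 4) is itself a sum of two squares; find a² by testing p − a² for a perfect square:
  73: 73 − 1² = 72, 73 − 2² = 69, 73 − 3² = 64 = 8² ⇒ 73 = 3² + 8².
  89: 89 − 1² = 88, 89 − 2² = 85, 89 − 3² = 80, 89 − 4² = 73, 89 − 5² = 64 = 8² ⇒ 89 = 5² + 8².
  Combine using the Brahmagupta–Fibonacci identity (a² + b²)(c² + d²) = (ac − bd)² + (ad + bc)² = (ac + bd)² + (ad − bc)²:
  73 · 89 = 6497: from (3² + 8²)(5² + 8²), take (3·5 − 8·8, 3·8 + 8·5) = (15 − 64, 24 + 40) = (-49, 64); dropping signs (only squares matter) gives (49, 64); check 49² + 64² = 2401 + 4096 = 6497 ✓.
  Scale by k = 3: (3·49, 3·64) = (147, 192).
Step 4: Order so x ≤ y and verify: 147² + 192² = 21609 + 36864 = 58473 = n. ✓

n = 58473 = 147² + 192² (one valid representation with x ≤ y).


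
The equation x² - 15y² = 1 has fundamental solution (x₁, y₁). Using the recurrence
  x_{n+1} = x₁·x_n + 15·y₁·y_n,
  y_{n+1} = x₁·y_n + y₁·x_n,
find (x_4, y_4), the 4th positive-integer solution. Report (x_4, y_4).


Step 1: Find the fundamental solution (x₁, y₁) of x² - 15y² = 1.
  Expand √15 as a continued fraction. a₀ = ⌊√15⌋ = 3; iterate m_{k+1} = d_k·a_k − m_k, d_{k+1} = (15 − m_{k+1}²)/d_k, a_{k+1} = ⌊(a₀ + m_{k+1})/d_{k+1}⌋ (starting m₀ = 0, d₀ = 1), with convergents p_k = a_k·p_{k-1} + p_{k-2}, q_k = a_k·q_{k-1} + q_{k-2} (p₋₁ = 1, q₋₁ = 0):
  k = 0: a₀ = 3; p₀/q₀ = 3/1; p₀² − 15·q₀² = 9 − 15 = -6.
  k = 1: m = 3, d = 6, a = ⌊(3 + 3)/6⌋ = 1; p/q = (1·3 + 1)/(1·1 + 0) = 4/1; p² − 15·q² = 16 − 15 = 1.
  The first convergent with p² − 15·q² = 1 gives the fundamental solution (x₁, y₁) = (4, 1).
Step 2: Apply the recurrence (x_{n+1}, y_{n+1}) = (x₁x_n + 15y₁y_n, x₁y_n + y₁x_n) repeatedly.
  From (x_1, y_1) = (4, 1): x_2 = 4·4 + 15·1·1 = 31; y_2 = 4·1 + 1·4 = 8.
  From (x_2, y_2) = (31, 8): x_3 = 4·31 + 15·1·8 = 244; y_3 = 4·8 + 1·31 = 63.
  From (x_3, y_3) = (244, 63): x_4 = 4·244 + 15·1·63 = 1921; y_4 = 4·63 + 1·244 = 496.
Step 3: Verify x_4² - 15·y_4² = 3690241 - 3690240 = 1 (should be 1). ✓

(x_1, y_1) = (4, 1); (x_4, y_4) = (1921, 496).


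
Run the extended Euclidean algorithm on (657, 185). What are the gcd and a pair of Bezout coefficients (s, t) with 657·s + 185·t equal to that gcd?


Euclidean algorithm on (657, 185) — divide until remainder is 0:
  657 = 3 · 185 + 102
  185 = 1 · 102 + 83
  102 = 1 · 83 + 19
  83 = 4 · 19 + 7
  19 = 2 · 7 + 5
  7 = 1 · 5 + 2
  5 = 2 · 2 + 1
  2 = 2 · 1 + 0
gcd(657, 185) = 1.
Track Bezout coefficients alongside the remainders: start with r₀ = 657 = a·1 + b·0 (s = 1, t = 0) and r₁ = 185 = a·0 + b·1 (s = 0, t = 1); each new remainder r_{k+1} = r_{k-1} − q_k·r_k inherits s_{k+1} = s_{k-1} − q_k·s_k, t_{k+1} = t_{k-1} − q_k·t_k, so r_k = a·s_k + b·t_k at every step:
  q = 3: r = 102, s = 1 − 3·0 = 1, t = 0 − 3·1 = -3  (check: 657·1 + 185·(-3) = 102)
  q = 1: r = 83, s = 0 − 1·1 = -1, t = 1 − 1·(-3) = 4  (check: 657·(-1) + 185·4 = 83)
  q = 1: r = 19, s = 1 − 1·(-1) = 2, t = -3 − 1·4 = -7  (check: 657·2 + 185·(-7) = 19)
  q = 4: r = 7, s = -1 − 4·2 = -9, t = 4 − 4·(-7) = 32  (check: 657·(-9) + 185·32 = 7)
  q = 2: r = 5, s = 2 − 2·(-9) = 20, t = -7 − 2·32 = -71  (check: 657·20 + 185·(-71) = 5)
  q = 1: r = 2, s = -9 − 1·20 = -29, t = 32 − 1·(-71) = 103  (check: 657·(-29) + 185·103 = 2)
  q = 2: r = 1, s = 20 − 2·(-29) = 78, t = -71 − 2·103 = -277  (check: 657·78 + 185·(-277) = 1)
The row with r = 1 (the gcd) gives the Bezout coefficients s = 78, t = -277.
Result: 657 · (78) + 185 · (-277) = 1.

gcd(657, 185) = 1; s = 78, t = -277 (check: 657·78 + 185·(-277) = 1).


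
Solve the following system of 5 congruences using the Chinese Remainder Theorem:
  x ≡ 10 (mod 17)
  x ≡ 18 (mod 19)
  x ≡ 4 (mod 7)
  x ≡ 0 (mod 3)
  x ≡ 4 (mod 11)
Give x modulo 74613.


Product of moduli M = 17 · 19 · 7 · 3 · 11 = 74613.
Merge one congruence at a time:
  Start: x ≡ 10 (mod 17).
  Combine with x ≡ 18 (mod 19); new modulus lcm = 323.
    Write x = 10 + 17·t and substitute into x ≡ 18 (mod 19): 17·t ≡ 18 − 10 = 8 (mod 19).
    The inverse of 17 mod 19 is 9 (since 17·9 = 153 = 8·19 + 1), so t ≡ 9·8 = 72 ≡ 15 (mod 19).
    Then x = 10 + 17·15 = 265, valid modulo lcm(17, 19) = 323: x ≡ 265 (mod 323).
  Combine with x ≡ 4 (mod 7); new modulus lcm = 2261.
    Write x = 265 + 323·t and substitute into x ≡ 4 (mod 7): 323·t ≡ 4 − 265 = -261 (mod 7).
    Reduce coefficients mod 7: 1·t ≡ 5 (mod 7).
    So t ≡ 5 (mod 7).
    Then x = 265 + 323·5 = 1880, valid modulo lcm(323, 7) = 2261: x ≡ 1880 (mod 2261).
  Combine with x ≡ 0 (mod 3); new modulus lcm = 6783.
    Write x = 1880 + 2261·t and substitute into x ≡ 0 (mod 3): 2261·t ≡ 0 − 1880 = -1880 (mod 3).
    Reduce coefficients mod 3: 2·t ≡ 1 (mod 3).
    The inverse of 2 mod 3 is 2 (since 2·2 = 4 = 1·3 + 1), so t ≡ 2·1 = 2 ≡ 2 (mod 3).
    Then x = 1880 + 2261·2 = 6402, valid modulo lcm(2261, 3) = 6783: x ≡ 6402 (mod 6783).
  Combine with x ≡ 4 (mod 11); new modulus lcm = 74613.
    Write x = 6402 + 6783·t and substitute into x ≡ 4 (mod 11): 6783·t ≡ 4 − 6402 = -6398 (mod 11).
    Reduce coefficients mod 11: 7·t ≡ 4 (mod 11).
    The inverse of 7 mod 11 is 8 (since 7·8 = 56 = 5·11 + 1), so t ≡ 8·4 = 32 ≡ 10 (mod 11).
    Then x = 6402 + 6783·10 = 74232, valid modulo lcm(6783, 11) = 74613: x ≡ 74232 (mod 74613).
Verify against each original: 74232 mod 17 = 10, 74232 mod 19 = 18, 74232 mod 7 = 4, 74232 mod 3 = 0, 74232 mod 11 = 4.

x ≡ 74232 (mod 74613).


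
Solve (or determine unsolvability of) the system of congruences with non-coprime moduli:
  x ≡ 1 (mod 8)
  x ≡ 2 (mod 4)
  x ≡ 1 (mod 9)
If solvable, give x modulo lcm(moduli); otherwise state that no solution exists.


Moduli 8, 4, 9 are not pairwise coprime, so CRT works modulo lcm(m_i) when all pairwise compatibility conditions hold.
Pairwise compatibility: gcd(m_i, m_j) must divide a_i - a_j for every pair.
Merge one congruence at a time:
  Start: x ≡ 1 (mod 8).
  Combine with x ≡ 2 (mod 4): gcd(8, 4) = 4, and 2 - 1 = 1 is NOT divisible by 4.
    ⇒ system is inconsistent (no integer solution).

No solution (the system is inconsistent).


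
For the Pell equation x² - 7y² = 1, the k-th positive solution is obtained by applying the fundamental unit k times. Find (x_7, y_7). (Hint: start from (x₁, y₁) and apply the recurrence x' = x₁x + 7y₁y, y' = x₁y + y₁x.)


Step 1: Find the fundamental solution (x₁, y₁) of x² - 7y² = 1.
  Expand √7 as a continued fraction. a₀ = ⌊√7⌋ = 2; iterate m_{k+1} = d_k·a_k − m_k, d_{k+1} = (7 − m_{k+1}²)/d_k, a_{k+1} = ⌊(a₀ + m_{k+1})/d_{k+1}⌋ (starting m₀ = 0, d₀ = 1), with convergents p_k = a_k·p_{k-1} + p_{k-2}, q_k = a_k·q_{k-1} + q_{k-2} (p₋₁ = 1, q₋₁ = 0):
  k = 0: a₀ = 2; p₀/q₀ = 2/1; p₀² − 7·q₀² = 4 − 7 = -3.
  k = 1: m = 2, d = 3, a = ⌊(2 + 2)/3⌋ = 1; p/q = (1·2 + 1)/(1·1 + 0) = 3/1; p² − 7·q² = 9 − 7 = 2.
  k = 2: m = 1, d = 2, a = ⌊(2 + 1)/2⌋ = 1; p/q = (1·3 + 2)/(1·1 + 1) = 5/2; p² − 7·q² = 25 − 28 = -3.
  k = 3: m = 1, d = 3, a = ⌊(2 + 1)/3⌋ = 1; p/q = (1·5 + 3)/(1·2 + 1) = 8/3; p² − 7·q² = 64 − 63 = 1.
  The first convergent with p² − 7·q² = 1 gives the fundamental solution (x₁, y₁) = (8, 3).
Step 2: Apply the recurrence (x_{n+1}, y_{n+1}) = (x₁x_n + 7y₁y_n, x₁y_n + y₁x_n) repeatedly.
  From (x_1, y_1) = (8, 3): x_2 = 8·8 + 7·3·3 = 127; y_2 = 8·3 + 3·8 = 48.
  From (x_2, y_2) = (127, 48): x_3 = 8·127 + 7·3·48 = 2024; y_3 = 8·48 + 3·127 = 765.
  From (x_3, y_3) = (2024, 765): x_4 = 8·2024 + 7·3·765 = 32257; y_4 = 8·765 + 3·2024 = 12192.
  From (x_4, y_4) = (32257, 12192): x_5 = 8·32257 + 7·3·12192 = 514088; y_5 = 8·12192 + 3·32257 = 194307.
  From (x_5, y_5) = (514088, 194307): x_6 = 8·514088 + 7·3·194307 = 8193151; y_6 = 8·194307 + 3·514088 = 3096720.
  From (x_6, y_6) = (8193151, 3096720): x_7 = 8·8193151 + 7·3·3096720 = 130576328; y_7 = 8·3096720 + 3·8193151 = 49353213.
Step 3: Verify x_7² - 7·y_7² = 17050177433963584 - 17050177433963583 = 1 (should be 1). ✓

(x_1, y_1) = (8, 3); (x_7, y_7) = (130576328, 49353213).


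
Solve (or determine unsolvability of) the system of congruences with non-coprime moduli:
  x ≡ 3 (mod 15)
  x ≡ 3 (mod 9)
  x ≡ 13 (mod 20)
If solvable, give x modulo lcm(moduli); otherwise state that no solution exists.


Moduli 15, 9, 20 are not pairwise coprime, so CRT works modulo lcm(m_i) when all pairwise compatibility conditions hold.
Pairwise compatibility: gcd(m_i, m_j) must divide a_i - a_j for every pair.
Merge one congruence at a time:
  Start: x ≡ 3 (mod 15).
  Combine with x ≡ 3 (mod 9): gcd(15, 9) = 3; 3 - 3 = 0, which IS divisible by 3, so compatible.
    Write x = 3 + 15·t and substitute into x ≡ 3 (mod 9): 15·t ≡ 3 − 3 = 0 (mod 9).
    Divide the congruence (and modulus) by g = 3: 5·t ≡ 0 (mod 3).
    Reduce coefficients mod 3: 2·t ≡ 0 (mod 3).
    The inverse of 2 mod 3 is 2 (since 2·2 = 4 = 1·3 + 1), so t ≡ 2·0 = 0 ≡ 0 (mod 3).
    Then x = 3 + 15·0 = 3, valid modulo lcm(15, 9) = 45: x ≡ 3 (mod 45).
  Combine with x ≡ 13 (mod 20): gcd(45, 20) = 5; 13 - 3 = 10, which IS divisible by 5, so compatible.
    Write x = 3 + 45·t and substitute into x ≡ 13 (mod 20): 45·t ≡ 13 − 3 = 10 (mod 20).
    Divide the congruence (and modulus) by g = 5: 9·t ≡ 2 (mod 4).
    Reduce coefficients mod 4: 1·t ≡ 2 (mod 4).
    So t ≡ 2 (mod 4).
    Then x = 3 + 45·2 = 93, valid modulo lcm(45, 20) = 180: x ≡ 93 (mod 180).
Verify: 93 mod 15 = 3, 93 mod 9 = 3, 93 mod 20 = 13.

x ≡ 93 (mod 180).


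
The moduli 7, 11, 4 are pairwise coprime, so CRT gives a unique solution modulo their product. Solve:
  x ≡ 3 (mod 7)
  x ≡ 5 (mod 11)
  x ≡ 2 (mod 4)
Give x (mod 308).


Moduli 7, 11, 4 are pairwise coprime; by CRT there is a unique solution modulo M = 7 · 11 · 4 = 308.
Solve pairwise, accumulating the modulus:
  Start with x ≡ 3 (mod 7).
  Combine with x ≡ 5 (mod 11): since gcd(7, 11) = 1, we get a unique residue mod 77.
    Write x = 3 + 7·t and substitute into x ≡ 5 (mod 11): 7·t ≡ 5 − 3 = 2 (mod 11).
    The inverse of 7 mod 11 is 8 (since 7·8 = 56 = 5·11 + 1), so t ≡ 8·2 = 16 ≡ 5 (mod 11).
    Then x = 3 + 7·5 = 38, valid modulo lcm(7, 11) = 77: x ≡ 38 (mod 77).
  Combine with x ≡ 2 (mod 4): since gcd(77, 4) = 1, we get a unique residue mod 308.
    Write x = 38 + 77·t and substitute into x ≡ 2 (mod 4): 77·t ≡ 2 − 38 = -36 (mod 4).
    Reduce coefficients mod 4: 1·t ≡ 0 (mod 4).
    So t ≡ 0 (mod 4).
    Then x = 38 + 77·0 = 38, valid modulo lcm(77, 4) = 308: x ≡ 38 (mod 308).
Verify: 38 mod 7 = 3 ✓, 38 mod 11 = 5 ✓, 38 mod 4 = 2 ✓.

x ≡ 38 (mod 308).


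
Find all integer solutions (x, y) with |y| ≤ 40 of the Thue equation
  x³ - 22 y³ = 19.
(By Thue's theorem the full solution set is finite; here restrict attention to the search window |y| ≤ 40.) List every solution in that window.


The equation is x³ - 22y³ = 19. For fixed y, x³ = 22·y³ + 19, so a solution requires the RHS to be a perfect cube.
Strategy: iterate y from -40 to 40, compute RHS = 22·y³ + 19, and check whether it is a (positive or negative) perfect cube.
Check small values of y:
  y = 0: RHS = 19 is not a perfect cube.
  y = 1: RHS = 41 is not a perfect cube.
  y = -1: RHS = -3 is not a perfect cube.
  y = 2: RHS = 195 is not a perfect cube.
  y = -2: RHS = -157 is not a perfect cube.
  y = 3: RHS = 613 is not a perfect cube.
  y = -3: RHS = -575 is not a perfect cube.
Continuing the search up to |y| = 40 finds no solutions either.
No (x, y) in the scanned range satisfies the equation.

No integer solutions with |y| ≤ 40.


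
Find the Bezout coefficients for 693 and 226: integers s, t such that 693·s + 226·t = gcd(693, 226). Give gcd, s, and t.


Euclidean algorithm on (693, 226) — divide until remainder is 0:
  693 = 3 · 226 + 15
  226 = 15 · 15 + 1
  15 = 15 · 1 + 0
gcd(693, 226) = 1.
Track Bezout coefficients alongside the remainders: start with r₀ = 693 = a·1 + b·0 (s = 1, t = 0) and r₁ = 226 = a·0 + b·1 (s = 0, t = 1); each new remainder r_{k+1} = r_{k-1} − q_k·r_k inherits s_{k+1} = s_{k-1} − q_k·s_k, t_{k+1} = t_{k-1} − q_k·t_k, so r_k = a·s_k + b·t_k at every step:
  q = 3: r = 15, s = 1 − 3·0 = 1, t = 0 − 3·1 = -3  (check: 693·1 + 226·(-3) = 15)
  q = 15: r = 1, s = 0 − 15·1 = -15, t = 1 − 15·(-3) = 46  (check: 693·(-15) + 226·46 = 1)
The row with r = 1 (the gcd) gives the Bezout coefficients s = -15, t = 46.
Result: 693 · (-15) + 226 · (46) = 1.

gcd(693, 226) = 1; s = -15, t = 46 (check: 693·(-15) + 226·46 = 1).


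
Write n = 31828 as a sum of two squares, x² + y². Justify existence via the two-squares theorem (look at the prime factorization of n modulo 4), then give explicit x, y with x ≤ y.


Step 1: Factor n = 31828 = 2^2 · 73 · 109.
Step 2: Check the mod-4 condition on each prime factor: 2 = 2 (special); 73 ≡ 1 (mod 4), exponent 1; 109 ≡ 1 (mod 4), exponent 1.
All primes ≡ 3 (mod 4) appear to even exponent (or don't appear), so by the two-squares theorem n IS expressible as a sum of two squares.
Step 3: Build a representation. Group n = k² · m with k = 2 and m = 73 · 109 = 7957 (a product of primes ≡ 1 (mod 4)); a representation of m scales to one of n via (k·x)² + (k·y)² = k²(x² + y²). Each prime p ≡ 1 (mod 4) is itself a sum of two squares; find a² by testing p − a² for a perfect square:
  73: 73 − 1² = 72, 73 − 2² = 69, 73 − 3² = 64 = 8² ⇒ 73 = 3² + 8².
  109: 109 − 1² = 108, 109 − 2² = 105, 109 − 3² = 100 = 10² ⇒ 109 = 3² + 10².
  Combine using the Brahmagupta–Fibonacci identity (a² + b²)(c² + d²) = (ac − bd)² + (ad + bc)² = (ac + bd)² + (ad − bc)²:
  73 · 109 = 7957: from (3² + 8²)(3² + 10²), take (3·3 − 8·10, 3·10 + 8·3) = (9 − 80, 30 + 24) = (-71, 54); dropping signs (only squares matter) gives (71, 54); check 71² + 54² = 5041 + 2916 = 7957 ✓.
  Scale by k = 2: (2·71, 2·54) = (142, 108).
Step 4: Order so x ≤ y and verify: 108² + 142² = 11664 + 20164 = 31828 = n. ✓

n = 31828 = 108² + 142² (one valid representation with x ≤ y).


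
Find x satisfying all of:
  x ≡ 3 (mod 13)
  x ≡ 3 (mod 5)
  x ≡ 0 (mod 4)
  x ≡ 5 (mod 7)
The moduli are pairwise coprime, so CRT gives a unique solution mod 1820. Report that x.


Product of moduli M = 13 · 5 · 4 · 7 = 1820.
Merge one congruence at a time:
  Start: x ≡ 3 (mod 13).
  Combine with x ≡ 3 (mod 5); new modulus lcm = 65.
    Write x = 3 + 13·t and substitute into x ≡ 3 (mod 5): 13·t ≡ 3 − 3 = 0 (mod 5).
    Reduce coefficients mod 5: 3·t ≡ 0 (mod 5).
    The inverse of 3 mod 5 is 2 (since 3·2 = 6 = 1·5 + 1), so t ≡ 2·0 = 0 ≡ 0 (mod 5).
    Then x = 3 + 13·0 = 3, valid modulo lcm(13, 5) = 65: x ≡ 3 (mod 65).
  Combine with x ≡ 0 (mod 4); new modulus lcm = 260.
    Write x = 3 + 65·t and substitute into x ≡ 0 (mod 4): 65·t ≡ 0 − 3 = -3 (mod 4).
    Reduce coefficients mod 4: 1·t ≡ 1 (mod 4).
    So t ≡ 1 (mod 4).
    Then x = 3 + 65·1 = 68, valid modulo lcm(65, 4) = 260: x ≡ 68 (mod 260).
  Combine with x ≡ 5 (mod 7); new modulus lcm = 1820.
    Write x = 68 + 260·t and substitute into x ≡ 5 (mod 7): 260·t ≡ 5 − 68 = -63 (mod 7).
    Reduce coefficients mod 7: 1·t ≡ 0 (mod 7).
    So t ≡ 0 (mod 7).
    Then x = 68 + 260·0 = 68, valid modulo lcm(260, 7) = 1820: x ≡ 68 (mod 1820).
Verify against each original: 68 mod 13 = 3, 68 mod 5 = 3, 68 mod 4 = 0, 68 mod 7 = 5.

x ≡ 68 (mod 1820).
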